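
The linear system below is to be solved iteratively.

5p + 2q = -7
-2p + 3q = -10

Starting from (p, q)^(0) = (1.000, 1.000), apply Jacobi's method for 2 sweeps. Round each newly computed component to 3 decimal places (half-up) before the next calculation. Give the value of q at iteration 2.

-4.533

Iteration 1:
  p = (-7 - (2)·1.000) / (5) = -1.800
  q = (-10 - (-2)·1.000) / (3) = -2.667
Iteration 2:
  p = (-7 - (2)·-2.667) / (5) = -0.333
  q = (-10 - (-2)·-1.800) / (3) = -4.533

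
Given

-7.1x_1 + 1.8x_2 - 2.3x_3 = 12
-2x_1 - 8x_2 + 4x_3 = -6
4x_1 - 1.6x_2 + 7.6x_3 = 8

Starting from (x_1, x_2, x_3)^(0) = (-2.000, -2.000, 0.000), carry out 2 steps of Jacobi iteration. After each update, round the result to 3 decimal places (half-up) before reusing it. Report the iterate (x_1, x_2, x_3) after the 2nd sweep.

(-1.919, 2.141, 2.472)

Iteration 1:
  x_1 = (12 - (1.8)·-2.000 - (-2.3)·0.000) / (-7.1) = -2.197
  x_2 = (-6 - (-2)·-2.000 - (4)·0.000) / (-8) = 1.250
  x_3 = (8 - (4)·-2.000 - (-1.6)·-2.000) / (7.6) = 1.684
Iteration 2:
  x_1 = (12 - (1.8)·1.250 - (-2.3)·1.684) / (-7.1) = -1.919
  x_2 = (-6 - (-2)·-2.197 - (4)·1.684) / (-8) = 2.141
  x_3 = (8 - (4)·-2.197 - (-1.6)·1.250) / (7.6) = 2.472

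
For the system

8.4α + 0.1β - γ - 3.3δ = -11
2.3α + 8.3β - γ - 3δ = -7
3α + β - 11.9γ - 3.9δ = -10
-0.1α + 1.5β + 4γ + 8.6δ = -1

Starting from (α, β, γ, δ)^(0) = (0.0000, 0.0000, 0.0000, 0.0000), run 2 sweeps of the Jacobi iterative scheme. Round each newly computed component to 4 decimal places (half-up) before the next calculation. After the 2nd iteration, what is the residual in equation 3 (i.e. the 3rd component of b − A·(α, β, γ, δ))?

Iteration 1:
  α = (-11 - (0.1)·0.0000 - (-1)·0.0000 - (-3.3)·0.0000) / (8.4) = -1.3095
  β = (-7 - (2.3)·0.0000 - (-1)·0.0000 - (-3)·0.0000) / (8.3) = -0.8434
  γ = (-10 - (3)·0.0000 - (1)·0.0000 - (-3.9)·0.0000) / (-11.9) = 0.8403
  δ = (-1 - (-0.1)·0.0000 - (1.5)·0.0000 - (4)·0.0000) / (8.6) = -0.1163
Iteration 2:
  α = (-11 - (0.1)·-0.8434 - (-1)·0.8403 - (-3.3)·-0.1163) / (8.4) = -1.2451
  β = (-7 - (2.3)·-1.3095 - (-1)·0.8403 - (-3)·-0.1163) / (8.3) = -0.4213
  γ = (-10 - (3)·-1.3095 - (1)·-0.8434 - (-3.9)·-0.1163) / (-11.9) = 0.4775
  δ = (-1 - (-0.1)·-1.3095 - (1.5)·-0.8434 - (4)·0.8403) / (8.6) = -0.3752
Residual b − A·x = (-1.2597, -1.2876, -1.6244, 0.8242)

-1.6244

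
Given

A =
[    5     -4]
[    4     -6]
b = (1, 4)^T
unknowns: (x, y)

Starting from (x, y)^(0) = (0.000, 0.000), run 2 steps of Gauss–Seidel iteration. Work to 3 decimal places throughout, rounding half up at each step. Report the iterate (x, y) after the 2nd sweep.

(-0.226, -0.817)

Iteration 1:
  x = (1 - (-4)·0.000) / (5) = 0.200
  y = (4 - (4)·0.200) / (-6) = -0.533
Iteration 2:
  x = (1 - (-4)·-0.533) / (5) = -0.226
  y = (4 - (4)·-0.226) / (-6) = -0.817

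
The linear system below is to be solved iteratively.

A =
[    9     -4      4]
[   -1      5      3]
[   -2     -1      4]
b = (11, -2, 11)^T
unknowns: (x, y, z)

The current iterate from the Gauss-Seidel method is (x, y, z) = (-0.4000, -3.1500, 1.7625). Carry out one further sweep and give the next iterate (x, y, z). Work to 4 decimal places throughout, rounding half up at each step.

One sweep:
  x = (11 - (-4)·-3.1500 - (4)·1.7625) / (9) = -0.9611
  y = (-2 - (-1)·-0.9611 - (3)·1.7625) / (5) = -1.6497
  z = (11 - (-2)·-0.9611 - (-1)·-1.6497) / (4) = 1.8570

(-0.9611, -1.6497, 1.8570)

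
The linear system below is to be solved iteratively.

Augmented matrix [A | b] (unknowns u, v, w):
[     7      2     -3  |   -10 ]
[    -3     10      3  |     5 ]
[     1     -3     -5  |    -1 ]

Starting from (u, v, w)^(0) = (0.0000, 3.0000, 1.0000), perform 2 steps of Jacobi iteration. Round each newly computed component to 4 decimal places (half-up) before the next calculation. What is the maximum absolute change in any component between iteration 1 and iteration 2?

1.3086

Iteration 1:
  u = (-10 - (2)·3.0000 - (-3)·1.0000) / (7) = -1.8571
  v = (5 - (-3)·0.0000 - (3)·1.0000) / (10) = 0.2000
  w = (-1 - (1)·0.0000 - (-3)·3.0000) / (-5) = -1.6000
Iteration 2:
  u = (-10 - (2)·0.2000 - (-3)·-1.6000) / (7) = -2.1714
  v = (5 - (-3)·-1.8571 - (3)·-1.6000) / (10) = 0.4229
  w = (-1 - (1)·-1.8571 - (-3)·0.2000) / (-5) = -0.2914
Change: (-0.3143, 0.2229, 1.3086) → max |·| = 1.3086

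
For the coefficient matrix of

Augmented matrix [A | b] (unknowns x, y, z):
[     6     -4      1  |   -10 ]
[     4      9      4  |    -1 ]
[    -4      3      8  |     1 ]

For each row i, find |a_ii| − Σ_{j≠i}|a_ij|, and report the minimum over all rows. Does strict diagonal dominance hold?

1

row 1: |6| − (4+1) = 1
row 2: |9| − (4+4) = 1
row 3: |8| − (4+3) = 1
minimum over rows = 1 → strictly diagonally dominant (convergence guaranteed)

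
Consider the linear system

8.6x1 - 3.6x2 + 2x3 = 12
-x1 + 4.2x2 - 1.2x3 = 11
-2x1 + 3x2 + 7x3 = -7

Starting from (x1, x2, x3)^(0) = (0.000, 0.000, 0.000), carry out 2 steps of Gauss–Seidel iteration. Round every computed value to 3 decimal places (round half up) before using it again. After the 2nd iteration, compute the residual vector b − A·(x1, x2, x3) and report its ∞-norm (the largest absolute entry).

1.559

Iteration 1:
  x1 = (12 - (-3.6)·0.000 - (2)·0.000) / (8.6) = 1.395
  x2 = (11 - (-1)·1.395 - (-1.2)·0.000) / (4.2) = 2.951
  x3 = (-7 - (-2)·1.395 - (3)·2.951) / (7) = -1.866
Iteration 2:
  x1 = (12 - (-3.6)·2.951 - (2)·-1.866) / (8.6) = 3.065
  x2 = (11 - (-1)·3.065 - (-1.2)·-1.866) / (4.2) = 2.816
  x3 = (-7 - (-2)·3.065 - (3)·2.816) / (7) = -1.331
Residual b − A·x = (-1.559, 0.641, -0.001); ∞-norm = 1.559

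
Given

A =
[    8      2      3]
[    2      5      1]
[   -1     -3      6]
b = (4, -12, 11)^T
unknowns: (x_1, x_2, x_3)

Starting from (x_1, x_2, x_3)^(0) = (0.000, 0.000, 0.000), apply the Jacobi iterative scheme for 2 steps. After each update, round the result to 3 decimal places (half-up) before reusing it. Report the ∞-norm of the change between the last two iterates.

1.116

Iteration 1:
  x_1 = (4 - (2)·0.000 - (3)·0.000) / (8) = 0.500
  x_2 = (-12 - (2)·0.000 - (1)·0.000) / (5) = -2.400
  x_3 = (11 - (-1)·0.000 - (-3)·0.000) / (6) = 1.833
Iteration 2:
  x_1 = (4 - (2)·-2.400 - (3)·1.833) / (8) = 0.413
  x_2 = (-12 - (2)·0.500 - (1)·1.833) / (5) = -2.967
  x_3 = (11 - (-1)·0.500 - (-3)·-2.400) / (6) = 0.717
Change: (-0.087, -0.567, -1.116) → max |·| = 1.116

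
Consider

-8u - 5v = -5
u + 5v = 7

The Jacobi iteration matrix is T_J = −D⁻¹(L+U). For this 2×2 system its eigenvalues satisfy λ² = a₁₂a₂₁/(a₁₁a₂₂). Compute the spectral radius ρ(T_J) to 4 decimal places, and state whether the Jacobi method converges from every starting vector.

a₁₂a₂₁/(a₁₁a₂₂) = (-5)·(1) / ((-8)·(5)) = 0.125000
ρ = √|0.125000| = √0.125000 = 0.3536
ρ < 1, so Jacobi converges

0.3536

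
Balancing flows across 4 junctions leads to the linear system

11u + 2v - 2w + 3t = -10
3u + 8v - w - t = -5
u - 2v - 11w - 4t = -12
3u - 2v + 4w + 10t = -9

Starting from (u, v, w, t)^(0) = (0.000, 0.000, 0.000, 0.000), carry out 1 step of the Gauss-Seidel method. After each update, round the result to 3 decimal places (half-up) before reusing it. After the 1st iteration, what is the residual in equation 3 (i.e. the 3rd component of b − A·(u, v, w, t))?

-4.431

Iteration 1:
  u = (-10 - (2)·0.000 - (-2)·0.000 - (3)·0.000) / (11) = -0.909
  v = (-5 - (3)·-0.909 - (-1)·0.000 - (-1)·0.000) / (8) = -0.284
  w = (-12 - (1)·-0.909 - (-2)·-0.284 - (-4)·0.000) / (-11) = 1.060
  t = (-9 - (3)·-0.909 - (-2)·-0.284 - (4)·1.060) / (10) = -1.108
Residual b − A·x = (6.011, -0.049, -4.431, -0.001)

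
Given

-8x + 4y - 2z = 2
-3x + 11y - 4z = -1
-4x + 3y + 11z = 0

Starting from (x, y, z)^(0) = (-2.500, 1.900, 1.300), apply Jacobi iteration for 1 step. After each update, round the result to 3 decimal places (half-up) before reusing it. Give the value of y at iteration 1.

Iteration 1:
  x = (2 - (4)·1.900 - (-2)·1.300) / (-8) = 0.375
  y = (-1 - (-3)·-2.500 - (-4)·1.300) / (11) = -0.300
  z = (0 - (-4)·-2.500 - (3)·1.900) / (11) = -1.427

-0.300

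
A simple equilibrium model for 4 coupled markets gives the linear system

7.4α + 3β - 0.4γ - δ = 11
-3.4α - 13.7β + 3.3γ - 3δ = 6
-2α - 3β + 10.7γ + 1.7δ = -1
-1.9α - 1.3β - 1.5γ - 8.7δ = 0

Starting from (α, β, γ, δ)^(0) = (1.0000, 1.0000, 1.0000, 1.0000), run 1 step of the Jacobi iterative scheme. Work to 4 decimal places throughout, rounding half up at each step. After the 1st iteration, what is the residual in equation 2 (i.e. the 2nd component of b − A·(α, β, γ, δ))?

Iteration 1:
  α = (11 - (3)·1.0000 - (-0.4)·1.0000 - (-1)·1.0000) / (7.4) = 1.2703
  β = (6 - (-3.4)·1.0000 - (3.3)·1.0000 - (-3)·1.0000) / (-13.7) = -0.6642
  γ = (-1 - (-2)·1.0000 - (-3)·1.0000 - (1.7)·1.0000) / (10.7) = 0.2150
  δ = (0 - (-1.9)·1.0000 - (-1.3)·1.0000 - (-1.5)·1.0000) / (-8.7) = -0.5402
Residual b − A·x = (3.1382, -1.1106, -1.8342, -2.8271)

-1.1106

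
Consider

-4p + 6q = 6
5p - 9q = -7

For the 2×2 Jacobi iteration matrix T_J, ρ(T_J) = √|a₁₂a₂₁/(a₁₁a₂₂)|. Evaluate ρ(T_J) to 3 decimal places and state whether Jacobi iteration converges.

0.913

a₁₂a₂₁/(a₁₁a₂₂) = (6)·(5) / ((-4)·(-9)) = 0.833333
ρ = √|0.833333| = √0.833333 = 0.913
ρ < 1, so Jacobi converges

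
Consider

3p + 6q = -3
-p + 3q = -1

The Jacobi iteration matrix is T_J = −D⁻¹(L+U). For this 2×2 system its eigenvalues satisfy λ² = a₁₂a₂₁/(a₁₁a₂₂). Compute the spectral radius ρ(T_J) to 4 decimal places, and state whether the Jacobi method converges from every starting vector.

0.8165

a₁₂a₂₁/(a₁₁a₂₂) = (6)·(-1) / ((3)·(3)) = -0.666667
ρ = √|-0.666667| = √0.666667 = 0.8165
ρ < 1, so Jacobi converges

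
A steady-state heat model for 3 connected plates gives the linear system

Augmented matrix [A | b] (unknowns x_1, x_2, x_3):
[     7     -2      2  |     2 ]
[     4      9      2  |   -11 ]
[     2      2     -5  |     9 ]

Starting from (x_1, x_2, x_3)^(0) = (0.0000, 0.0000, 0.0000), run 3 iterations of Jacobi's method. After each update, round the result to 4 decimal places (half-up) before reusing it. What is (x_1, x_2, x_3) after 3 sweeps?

(0.6358, -0.9393, -1.9994)

Iteration 1:
  x_1 = (2 - (-2)·0.0000 - (2)·0.0000) / (7) = 0.2857
  x_2 = (-11 - (4)·0.0000 - (2)·0.0000) / (9) = -1.2222
  x_3 = (9 - (2)·0.0000 - (2)·0.0000) / (-5) = -1.8000
Iteration 2:
  x_1 = (2 - (-2)·-1.2222 - (2)·-1.8000) / (7) = 0.4508
  x_2 = (-11 - (4)·0.2857 - (2)·-1.8000) / (9) = -0.9492
  x_3 = (9 - (2)·0.2857 - (2)·-1.2222) / (-5) = -2.1746
Iteration 3:
  x_1 = (2 - (-2)·-0.9492 - (2)·-2.1746) / (7) = 0.6358
  x_2 = (-11 - (4)·0.4508 - (2)·-2.1746) / (9) = -0.9393
  x_3 = (9 - (2)·0.4508 - (2)·-0.9492) / (-5) = -1.9994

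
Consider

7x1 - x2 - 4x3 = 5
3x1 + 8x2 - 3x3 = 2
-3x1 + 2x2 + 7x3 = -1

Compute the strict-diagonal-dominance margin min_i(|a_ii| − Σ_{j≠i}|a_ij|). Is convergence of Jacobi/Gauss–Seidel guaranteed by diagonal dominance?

row 1: |7| − (1+4) = 2
row 2: |8| − (3+3) = 2
row 3: |7| − (3+2) = 2
minimum over rows = 2 → strictly diagonally dominant (convergence guaranteed)

2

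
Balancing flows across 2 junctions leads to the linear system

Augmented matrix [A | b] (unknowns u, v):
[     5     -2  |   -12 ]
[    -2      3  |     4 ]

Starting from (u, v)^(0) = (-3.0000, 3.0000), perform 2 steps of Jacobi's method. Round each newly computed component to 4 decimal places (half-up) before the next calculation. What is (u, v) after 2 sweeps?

(-2.6667, 0.5333)

Iteration 1:
  u = (-12 - (-2)·3.0000) / (5) = -1.2000
  v = (4 - (-2)·-3.0000) / (3) = -0.6667
Iteration 2:
  u = (-12 - (-2)·-0.6667) / (5) = -2.6667
  v = (4 - (-2)·-1.2000) / (3) = 0.5333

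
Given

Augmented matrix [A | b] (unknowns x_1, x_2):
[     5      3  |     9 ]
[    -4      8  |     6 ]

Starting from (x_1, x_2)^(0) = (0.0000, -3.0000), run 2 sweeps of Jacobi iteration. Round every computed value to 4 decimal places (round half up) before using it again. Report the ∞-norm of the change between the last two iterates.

2.2500

Iteration 1:
  x_1 = (9 - (3)·-3.0000) / (5) = 3.6000
  x_2 = (6 - (-4)·0.0000) / (8) = 0.7500
Iteration 2:
  x_1 = (9 - (3)·0.7500) / (5) = 1.3500
  x_2 = (6 - (-4)·3.6000) / (8) = 2.5500
Change: (-2.2500, 1.8000) → max |·| = 2.2500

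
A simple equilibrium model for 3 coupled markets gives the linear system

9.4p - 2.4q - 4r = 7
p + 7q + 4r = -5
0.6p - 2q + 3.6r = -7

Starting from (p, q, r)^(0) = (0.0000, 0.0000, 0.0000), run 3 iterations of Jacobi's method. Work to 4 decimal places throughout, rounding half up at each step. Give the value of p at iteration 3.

-0.2303

Iteration 1:
  p = (7 - (-2.4)·0.0000 - (-4)·0.0000) / (9.4) = 0.7447
  q = (-5 - (1)·0.0000 - (4)·0.0000) / (7) = -0.7143
  r = (-7 - (0.6)·0.0000 - (-2)·0.0000) / (3.6) = -1.9444
Iteration 2:
  p = (7 - (-2.4)·-0.7143 - (-4)·-1.9444) / (9.4) = -0.2651
  q = (-5 - (1)·0.7447 - (4)·-1.9444) / (7) = 0.2904
  r = (-7 - (0.6)·0.7447 - (-2)·-0.7143) / (3.6) = -2.4654
Iteration 3:
  p = (7 - (-2.4)·0.2904 - (-4)·-2.4654) / (9.4) = -0.2303
  q = (-5 - (1)·-0.2651 - (4)·-2.4654) / (7) = 0.7324
  r = (-7 - (0.6)·-0.2651 - (-2)·0.2904) / (3.6) = -1.7389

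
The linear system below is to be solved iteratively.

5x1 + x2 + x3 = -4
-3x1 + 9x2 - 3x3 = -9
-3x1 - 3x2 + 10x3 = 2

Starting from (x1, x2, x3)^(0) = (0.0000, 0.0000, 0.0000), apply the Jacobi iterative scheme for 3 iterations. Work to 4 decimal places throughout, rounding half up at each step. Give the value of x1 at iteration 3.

Iteration 1:
  x1 = (-4 - (1)·0.0000 - (1)·0.0000) / (5) = -0.8000
  x2 = (-9 - (-3)·0.0000 - (-3)·0.0000) / (9) = -1.0000
  x3 = (2 - (-3)·0.0000 - (-3)·0.0000) / (10) = 0.2000
Iteration 2:
  x1 = (-4 - (1)·-1.0000 - (1)·0.2000) / (5) = -0.6400
  x2 = (-9 - (-3)·-0.8000 - (-3)·0.2000) / (9) = -1.2000
  x3 = (2 - (-3)·-0.8000 - (-3)·-1.0000) / (10) = -0.3400
Iteration 3:
  x1 = (-4 - (1)·-1.2000 - (1)·-0.3400) / (5) = -0.4920
  x2 = (-9 - (-3)·-0.6400 - (-3)·-0.3400) / (9) = -1.3267
  x3 = (2 - (-3)·-0.6400 - (-3)·-1.2000) / (10) = -0.3520

-0.4920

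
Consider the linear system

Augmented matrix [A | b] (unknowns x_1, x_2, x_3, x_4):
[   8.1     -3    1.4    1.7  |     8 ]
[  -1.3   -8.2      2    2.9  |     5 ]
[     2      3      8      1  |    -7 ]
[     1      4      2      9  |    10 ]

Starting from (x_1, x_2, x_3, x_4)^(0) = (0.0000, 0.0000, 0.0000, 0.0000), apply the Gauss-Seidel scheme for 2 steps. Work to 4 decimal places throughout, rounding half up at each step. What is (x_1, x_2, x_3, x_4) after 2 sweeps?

(0.5275, -0.3568, -1.0640, 1.4475)

Iteration 1:
  x_1 = (8 - (-3)·0.0000 - (1.4)·0.0000 - (1.7)·0.0000) / (8.1) = 0.9877
  x_2 = (5 - (-1.3)·0.9877 - (2)·0.0000 - (2.9)·0.0000) / (-8.2) = -0.7663
  x_3 = (-7 - (2)·0.9877 - (3)·-0.7663 - (1)·0.0000) / (8) = -0.8346
  x_4 = (10 - (1)·0.9877 - (4)·-0.7663 - (2)·-0.8346) / (9) = 1.5274
Iteration 2:
  x_1 = (8 - (-3)·-0.7663 - (1.4)·-0.8346 - (1.7)·1.5274) / (8.1) = 0.5275
  x_2 = (5 - (-1.3)·0.5275 - (2)·-0.8346 - (2.9)·1.5274) / (-8.2) = -0.3568
  x_3 = (-7 - (2)·0.5275 - (3)·-0.3568 - (1)·1.5274) / (8) = -1.0640
  x_4 = (10 - (1)·0.5275 - (4)·-0.3568 - (2)·-1.0640) / (9) = 1.4475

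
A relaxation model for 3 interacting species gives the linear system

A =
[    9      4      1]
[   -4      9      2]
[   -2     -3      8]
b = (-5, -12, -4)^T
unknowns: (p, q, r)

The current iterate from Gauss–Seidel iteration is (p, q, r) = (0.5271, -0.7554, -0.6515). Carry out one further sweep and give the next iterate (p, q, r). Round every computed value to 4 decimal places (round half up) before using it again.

One sweep:
  p = (-5 - (4)·-0.7554 - (1)·-0.6515) / (9) = -0.1474
  q = (-12 - (-4)·-0.1474 - (2)·-0.6515) / (9) = -1.2541
  r = (-4 - (-2)·-0.1474 - (-3)·-1.2541) / (8) = -1.0071

(-0.1474, -1.2541, -1.0071)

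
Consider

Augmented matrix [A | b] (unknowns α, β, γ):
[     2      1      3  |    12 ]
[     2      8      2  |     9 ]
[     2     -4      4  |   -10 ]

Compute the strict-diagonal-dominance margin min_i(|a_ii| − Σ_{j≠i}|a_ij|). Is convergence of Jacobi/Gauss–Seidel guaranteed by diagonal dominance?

-2

row 1: |2| − (1+3) = -2
row 2: |8| − (2+2) = 4
row 3: |4| − (2+4) = -2
minimum over rows = -2 → not strictly diagonally dominant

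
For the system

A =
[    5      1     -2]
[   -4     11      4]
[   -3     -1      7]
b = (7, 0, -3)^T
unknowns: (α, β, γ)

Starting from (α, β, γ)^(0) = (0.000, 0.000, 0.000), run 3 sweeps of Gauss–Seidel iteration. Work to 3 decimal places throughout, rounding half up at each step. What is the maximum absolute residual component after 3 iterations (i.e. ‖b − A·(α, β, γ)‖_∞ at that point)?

Iteration 1:
  α = (7 - (1)·0.000 - (-2)·0.000) / (5) = 1.400
  β = (0 - (-4)·1.400 - (4)·0.000) / (11) = 0.509
  γ = (-3 - (-3)·1.400 - (-1)·0.509) / (7) = 0.244
Iteration 2:
  α = (7 - (1)·0.509 - (-2)·0.244) / (5) = 1.396
  β = (0 - (-4)·1.396 - (4)·0.244) / (11) = 0.419
  γ = (-3 - (-3)·1.396 - (-1)·0.419) / (7) = 0.230
Iteration 3:
  α = (7 - (1)·0.419 - (-2)·0.230) / (5) = 1.408
  β = (0 - (-4)·1.408 - (4)·0.230) / (11) = 0.428
  γ = (-3 - (-3)·1.408 - (-1)·0.428) / (7) = 0.236
Residual b − A·x = (0.004, -0.020, 0.000); ∞-norm = 0.020

0.020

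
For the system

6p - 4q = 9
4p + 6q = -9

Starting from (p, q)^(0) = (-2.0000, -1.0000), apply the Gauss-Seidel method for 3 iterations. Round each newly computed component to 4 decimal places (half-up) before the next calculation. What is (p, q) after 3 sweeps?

(0.4423, -1.7949)

Iteration 1:
  p = (9 - (-4)·-1.0000) / (6) = 0.8333
  q = (-9 - (4)·0.8333) / (6) = -2.0555
Iteration 2:
  p = (9 - (-4)·-2.0555) / (6) = 0.1297
  q = (-9 - (4)·0.1297) / (6) = -1.5865
Iteration 3:
  p = (9 - (-4)·-1.5865) / (6) = 0.4423
  q = (-9 - (4)·0.4423) / (6) = -1.7949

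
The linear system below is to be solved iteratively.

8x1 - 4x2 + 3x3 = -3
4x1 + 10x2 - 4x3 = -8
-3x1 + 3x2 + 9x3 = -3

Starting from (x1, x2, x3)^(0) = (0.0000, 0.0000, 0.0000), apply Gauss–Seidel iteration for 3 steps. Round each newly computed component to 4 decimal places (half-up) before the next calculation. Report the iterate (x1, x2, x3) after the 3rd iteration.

(-0.5819, -0.6948, -0.2957)

Iteration 1:
  x1 = (-3 - (-4)·0.0000 - (3)·0.0000) / (8) = -0.3750
  x2 = (-8 - (4)·-0.3750 - (-4)·0.0000) / (10) = -0.6500
  x3 = (-3 - (-3)·-0.3750 - (3)·-0.6500) / (9) = -0.2417
Iteration 2:
  x1 = (-3 - (-4)·-0.6500 - (3)·-0.2417) / (8) = -0.6094
  x2 = (-8 - (4)·-0.6094 - (-4)·-0.2417) / (10) = -0.6529
  x3 = (-3 - (-3)·-0.6094 - (3)·-0.6529) / (9) = -0.3188
Iteration 3:
  x1 = (-3 - (-4)·-0.6529 - (3)·-0.3188) / (8) = -0.5819
  x2 = (-8 - (4)·-0.5819 - (-4)·-0.3188) / (10) = -0.6948
  x3 = (-3 - (-3)·-0.5819 - (3)·-0.6948) / (9) = -0.2957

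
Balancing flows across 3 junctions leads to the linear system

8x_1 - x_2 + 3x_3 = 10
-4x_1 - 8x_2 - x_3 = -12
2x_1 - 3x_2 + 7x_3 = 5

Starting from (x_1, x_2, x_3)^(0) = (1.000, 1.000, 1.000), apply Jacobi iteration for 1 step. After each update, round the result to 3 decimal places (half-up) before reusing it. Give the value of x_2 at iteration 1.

0.875

Iteration 1:
  x_1 = (10 - (-1)·1.000 - (3)·1.000) / (8) = 1.000
  x_2 = (-12 - (-4)·1.000 - (-1)·1.000) / (-8) = 0.875
  x_3 = (5 - (2)·1.000 - (-3)·1.000) / (7) = 0.857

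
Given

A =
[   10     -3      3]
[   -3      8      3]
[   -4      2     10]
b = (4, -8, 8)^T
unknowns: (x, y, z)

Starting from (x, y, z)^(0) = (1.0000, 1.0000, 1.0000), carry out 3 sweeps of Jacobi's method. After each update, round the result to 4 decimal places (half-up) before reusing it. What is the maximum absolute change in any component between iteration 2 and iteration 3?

0.2850

Iteration 1:
  x = (4 - (-3)·1.0000 - (3)·1.0000) / (10) = 0.4000
  y = (-8 - (-3)·1.0000 - (3)·1.0000) / (8) = -1.0000
  z = (8 - (-4)·1.0000 - (2)·1.0000) / (10) = 1.0000
Iteration 2:
  x = (4 - (-3)·-1.0000 - (3)·1.0000) / (10) = -0.2000
  y = (-8 - (-3)·0.4000 - (3)·1.0000) / (8) = -1.2250
  z = (8 - (-4)·0.4000 - (2)·-1.0000) / (10) = 1.1600
Iteration 3:
  x = (4 - (-3)·-1.2250 - (3)·1.1600) / (10) = -0.3155
  y = (-8 - (-3)·-0.2000 - (3)·1.1600) / (8) = -1.5100
  z = (8 - (-4)·-0.2000 - (2)·-1.2250) / (10) = 0.9650
Change: (-0.1155, -0.2850, -0.1950) → max |·| = 0.2850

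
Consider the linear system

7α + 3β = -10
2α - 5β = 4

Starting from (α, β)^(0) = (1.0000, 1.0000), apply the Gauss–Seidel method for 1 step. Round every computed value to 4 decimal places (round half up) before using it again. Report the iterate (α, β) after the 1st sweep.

(-1.8571, -1.5428)

Iteration 1:
  α = (-10 - (3)·1.0000) / (7) = -1.8571
  β = (4 - (2)·-1.8571) / (-5) = -1.5428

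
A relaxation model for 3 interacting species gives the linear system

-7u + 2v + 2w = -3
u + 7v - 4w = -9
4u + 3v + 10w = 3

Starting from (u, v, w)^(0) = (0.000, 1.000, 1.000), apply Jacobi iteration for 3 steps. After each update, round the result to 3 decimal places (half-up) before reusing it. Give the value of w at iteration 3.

Iteration 1:
  u = (-3 - (2)·1.000 - (2)·1.000) / (-7) = 1.000
  v = (-9 - (1)·0.000 - (-4)·1.000) / (7) = -0.714
  w = (3 - (4)·0.000 - (3)·1.000) / (10) = 0.000
Iteration 2:
  u = (-3 - (2)·-0.714 - (2)·0.000) / (-7) = 0.225
  v = (-9 - (1)·1.000 - (-4)·0.000) / (7) = -1.429
  w = (3 - (4)·1.000 - (3)·-0.714) / (10) = 0.114
Iteration 3:
  u = (-3 - (2)·-1.429 - (2)·0.114) / (-7) = 0.053
  v = (-9 - (1)·0.225 - (-4)·0.114) / (7) = -1.253
  w = (3 - (4)·0.225 - (3)·-1.429) / (10) = 0.639

0.639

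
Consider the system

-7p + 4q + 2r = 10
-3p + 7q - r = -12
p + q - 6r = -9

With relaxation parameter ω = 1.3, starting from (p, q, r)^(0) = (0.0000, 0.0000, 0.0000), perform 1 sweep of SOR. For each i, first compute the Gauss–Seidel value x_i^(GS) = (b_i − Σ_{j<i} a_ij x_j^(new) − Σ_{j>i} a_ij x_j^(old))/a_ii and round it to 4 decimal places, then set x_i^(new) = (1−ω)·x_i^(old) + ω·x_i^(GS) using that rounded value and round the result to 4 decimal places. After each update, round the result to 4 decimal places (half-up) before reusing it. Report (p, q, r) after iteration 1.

Iteration 1:
  p: GS value = (10 - (4)·0.0000 - (2)·0.0000) / (-7) = -1.4286;  p ← (1−ω)·0.0000 + ω·-1.4286 = -1.8572
  q: GS value = (-12 - (-3)·-1.8572 - (-1)·0.0000) / (7) = -2.5102;  q ← (1−ω)·0.0000 + ω·-2.5102 = -3.2633
  r: GS value = (-9 - (1)·-1.8572 - (1)·-3.2633) / (-6) = 0.6466;  r ← (1−ω)·0.0000 + ω·0.6466 = 0.8406

(-1.8572, -3.2633, 0.8406)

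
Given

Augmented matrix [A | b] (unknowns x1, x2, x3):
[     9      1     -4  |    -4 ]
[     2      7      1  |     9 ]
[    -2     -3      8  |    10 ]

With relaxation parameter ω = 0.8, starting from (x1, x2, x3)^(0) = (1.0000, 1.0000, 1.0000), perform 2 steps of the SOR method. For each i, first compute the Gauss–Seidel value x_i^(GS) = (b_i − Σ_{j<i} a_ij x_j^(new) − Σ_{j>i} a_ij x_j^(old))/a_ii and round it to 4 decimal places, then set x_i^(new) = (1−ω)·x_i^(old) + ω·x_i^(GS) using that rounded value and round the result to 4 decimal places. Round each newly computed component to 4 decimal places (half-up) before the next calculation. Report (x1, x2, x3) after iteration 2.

Iteration 1:
  x1: GS value = (-4 - (1)·1.0000 - (-4)·1.0000) / (9) = -0.1111;  x1 ← (1−ω)·1.0000 + ω·-0.1111 = 0.1111
  x2: GS value = (9 - (2)·0.1111 - (1)·1.0000) / (7) = 1.1111;  x2 ← (1−ω)·1.0000 + ω·1.1111 = 1.0889
  x3: GS value = (10 - (-2)·0.1111 - (-3)·1.0889) / (8) = 1.6861;  x3 ← (1−ω)·1.0000 + ω·1.6861 = 1.5489
Iteration 2:
  x1: GS value = (-4 - (1)·1.0889 - (-4)·1.5489) / (9) = 0.1230;  x1 ← (1−ω)·0.1111 + ω·0.1230 = 0.1206
  x2: GS value = (9 - (2)·0.1206 - (1)·1.5489) / (7) = 1.0300;  x2 ← (1−ω)·1.0889 + ω·1.0300 = 1.0418
  x3: GS value = (10 - (-2)·0.1206 - (-3)·1.0418) / (8) = 1.6708;  x3 ← (1−ω)·1.5489 + ω·1.6708 = 1.6464

(0.1206, 1.0418, 1.6464)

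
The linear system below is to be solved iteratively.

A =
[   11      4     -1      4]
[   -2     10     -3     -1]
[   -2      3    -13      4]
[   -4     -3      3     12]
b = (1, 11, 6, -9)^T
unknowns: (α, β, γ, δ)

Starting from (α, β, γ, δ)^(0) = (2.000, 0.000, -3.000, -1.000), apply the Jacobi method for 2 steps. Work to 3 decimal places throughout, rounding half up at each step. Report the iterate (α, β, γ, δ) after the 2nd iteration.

(-0.431, 0.880, -0.169, -0.295)

Iteration 1:
  α = (1 - (4)·0.000 - (-1)·-3.000 - (4)·-1.000) / (11) = 0.182
  β = (11 - (-2)·2.000 - (-3)·-3.000 - (-1)·-1.000) / (10) = 0.500
  γ = (6 - (-2)·2.000 - (3)·0.000 - (4)·-1.000) / (-13) = -1.077
  δ = (-9 - (-4)·2.000 - (-3)·0.000 - (3)·-3.000) / (12) = 0.667
Iteration 2:
  α = (1 - (4)·0.500 - (-1)·-1.077 - (4)·0.667) / (11) = -0.431
  β = (11 - (-2)·0.182 - (-3)·-1.077 - (-1)·0.667) / (10) = 0.880
  γ = (6 - (-2)·0.182 - (3)·0.500 - (4)·0.667) / (-13) = -0.169
  δ = (-9 - (-4)·0.182 - (-3)·0.500 - (3)·-1.077) / (12) = -0.295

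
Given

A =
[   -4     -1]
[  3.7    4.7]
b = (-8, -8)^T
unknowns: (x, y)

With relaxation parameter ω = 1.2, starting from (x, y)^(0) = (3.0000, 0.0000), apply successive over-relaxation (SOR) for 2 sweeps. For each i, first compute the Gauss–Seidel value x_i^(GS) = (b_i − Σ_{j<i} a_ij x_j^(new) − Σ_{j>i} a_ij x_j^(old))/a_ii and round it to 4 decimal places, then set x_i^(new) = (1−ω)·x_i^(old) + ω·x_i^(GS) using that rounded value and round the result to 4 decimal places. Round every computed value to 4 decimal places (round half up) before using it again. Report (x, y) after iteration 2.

(3.1628, -4.2818)

Iteration 1:
  x: GS value = (-8 - (-1)·0.0000) / (-4) = 2.0000;  x ← (1−ω)·3.0000 + ω·2.0000 = 1.8000
  y: GS value = (-8 - (3.7)·1.8000) / (4.7) = -3.1191;  y ← (1−ω)·0.0000 + ω·-3.1191 = -3.7429
Iteration 2:
  x: GS value = (-8 - (-1)·-3.7429) / (-4) = 2.9357;  x ← (1−ω)·1.8000 + ω·2.9357 = 3.1628
  y: GS value = (-8 - (3.7)·3.1628) / (4.7) = -4.1920;  y ← (1−ω)·-3.7429 + ω·-4.1920 = -4.2818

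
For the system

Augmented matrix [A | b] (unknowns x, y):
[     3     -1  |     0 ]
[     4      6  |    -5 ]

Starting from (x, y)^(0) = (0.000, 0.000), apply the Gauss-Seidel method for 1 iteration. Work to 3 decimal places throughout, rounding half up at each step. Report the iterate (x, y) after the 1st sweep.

(0.000, -0.833)

Iteration 1:
  x = (0 - (-1)·0.000) / (3) = 0.000
  y = (-5 - (4)·0.000) / (6) = -0.833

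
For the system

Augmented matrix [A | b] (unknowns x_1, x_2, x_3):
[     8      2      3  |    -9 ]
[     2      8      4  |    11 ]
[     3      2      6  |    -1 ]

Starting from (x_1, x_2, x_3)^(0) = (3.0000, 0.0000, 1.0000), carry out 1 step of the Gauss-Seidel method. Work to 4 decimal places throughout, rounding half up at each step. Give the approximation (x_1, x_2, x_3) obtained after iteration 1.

Iteration 1:
  x_1 = (-9 - (2)·0.0000 - (3)·1.0000) / (8) = -1.5000
  x_2 = (11 - (2)·-1.5000 - (4)·1.0000) / (8) = 1.2500
  x_3 = (-1 - (3)·-1.5000 - (2)·1.2500) / (6) = 0.1667

(-1.5000, 1.2500, 0.1667)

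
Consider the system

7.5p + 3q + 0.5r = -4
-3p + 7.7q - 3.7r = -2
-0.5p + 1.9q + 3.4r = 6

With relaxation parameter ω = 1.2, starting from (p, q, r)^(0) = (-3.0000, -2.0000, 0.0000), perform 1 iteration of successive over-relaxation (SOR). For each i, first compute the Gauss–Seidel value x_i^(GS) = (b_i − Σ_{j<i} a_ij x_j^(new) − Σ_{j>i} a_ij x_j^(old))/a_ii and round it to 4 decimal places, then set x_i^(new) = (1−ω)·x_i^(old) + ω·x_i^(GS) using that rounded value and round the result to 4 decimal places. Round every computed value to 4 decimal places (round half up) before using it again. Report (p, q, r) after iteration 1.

(0.9200, 0.5184, 1.9324)

Iteration 1:
  p: GS value = (-4 - (3)·-2.0000 - (0.5)·0.0000) / (7.5) = 0.2667;  p ← (1−ω)·-3.0000 + ω·0.2667 = 0.9200
  q: GS value = (-2 - (-3)·0.9200 - (-3.7)·0.0000) / (7.7) = 0.0987;  q ← (1−ω)·-2.0000 + ω·0.0987 = 0.5184
  r: GS value = (6 - (-0.5)·0.9200 - (1.9)·0.5184) / (3.4) = 1.6103;  r ← (1−ω)·0.0000 + ω·1.6103 = 1.9324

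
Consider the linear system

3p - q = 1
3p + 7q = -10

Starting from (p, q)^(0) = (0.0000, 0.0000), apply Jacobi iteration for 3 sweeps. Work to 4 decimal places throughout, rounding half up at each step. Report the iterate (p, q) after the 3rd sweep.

Iteration 1:
  p = (1 - (-1)·0.0000) / (3) = 0.3333
  q = (-10 - (3)·0.0000) / (7) = -1.4286
Iteration 2:
  p = (1 - (-1)·-1.4286) / (3) = -0.1429
  q = (-10 - (3)·0.3333) / (7) = -1.5714
Iteration 3:
  p = (1 - (-1)·-1.5714) / (3) = -0.1905
  q = (-10 - (3)·-0.1429) / (7) = -1.3673

(-0.1905, -1.3673)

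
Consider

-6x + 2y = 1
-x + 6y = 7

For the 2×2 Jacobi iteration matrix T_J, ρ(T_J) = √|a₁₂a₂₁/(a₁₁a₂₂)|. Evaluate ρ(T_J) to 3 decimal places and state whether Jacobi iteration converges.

a₁₂a₂₁/(a₁₁a₂₂) = (2)·(-1) / ((-6)·(6)) = 0.055556
ρ = √|0.055556| = √0.055556 = 0.236
ρ < 1, so Jacobi converges

0.236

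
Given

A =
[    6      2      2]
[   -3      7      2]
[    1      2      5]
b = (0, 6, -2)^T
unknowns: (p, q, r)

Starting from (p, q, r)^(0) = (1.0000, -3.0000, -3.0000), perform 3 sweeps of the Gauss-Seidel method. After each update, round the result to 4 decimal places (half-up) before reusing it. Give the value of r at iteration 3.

-0.7899

Iteration 1:
  p = (0 - (2)·-3.0000 - (2)·-3.0000) / (6) = 2.0000
  q = (6 - (-3)·2.0000 - (2)·-3.0000) / (7) = 2.5714
  r = (-2 - (1)·2.0000 - (2)·2.5714) / (5) = -1.8286
Iteration 2:
  p = (0 - (2)·2.5714 - (2)·-1.8286) / (6) = -0.2476
  q = (6 - (-3)·-0.2476 - (2)·-1.8286) / (7) = 1.2735
  r = (-2 - (1)·-0.2476 - (2)·1.2735) / (5) = -0.8599
Iteration 3:
  p = (0 - (2)·1.2735 - (2)·-0.8599) / (6) = -0.1379
  q = (6 - (-3)·-0.1379 - (2)·-0.8599) / (7) = 1.0437
  r = (-2 - (1)·-0.1379 - (2)·1.0437) / (5) = -0.7899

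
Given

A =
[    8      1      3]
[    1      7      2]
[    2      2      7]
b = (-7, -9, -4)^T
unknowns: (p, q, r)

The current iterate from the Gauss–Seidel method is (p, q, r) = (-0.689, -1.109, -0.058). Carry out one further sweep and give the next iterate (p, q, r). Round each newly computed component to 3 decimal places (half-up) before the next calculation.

(-0.715, -1.167, -0.034)

One sweep:
  p = (-7 - (1)·-1.109 - (3)·-0.058) / (8) = -0.715
  q = (-9 - (1)·-0.715 - (2)·-0.058) / (7) = -1.167
  r = (-4 - (2)·-0.715 - (2)·-1.167) / (7) = -0.034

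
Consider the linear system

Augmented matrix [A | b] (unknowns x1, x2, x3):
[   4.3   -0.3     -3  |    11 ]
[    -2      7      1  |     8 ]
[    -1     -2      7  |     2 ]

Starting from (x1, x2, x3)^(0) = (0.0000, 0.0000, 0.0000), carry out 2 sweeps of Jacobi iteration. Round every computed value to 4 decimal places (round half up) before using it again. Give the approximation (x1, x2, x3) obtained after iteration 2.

Iteration 1:
  x1 = (11 - (-0.3)·0.0000 - (-3)·0.0000) / (4.3) = 2.5581
  x2 = (8 - (-2)·0.0000 - (1)·0.0000) / (7) = 1.1429
  x3 = (2 - (-1)·0.0000 - (-2)·0.0000) / (7) = 0.2857
Iteration 2:
  x1 = (11 - (-0.3)·1.1429 - (-3)·0.2857) / (4.3) = 2.8372
  x2 = (8 - (-2)·2.5581 - (1)·0.2857) / (7) = 1.8329
  x3 = (2 - (-1)·2.5581 - (-2)·1.1429) / (7) = 0.9777

(2.8372, 1.8329, 0.9777)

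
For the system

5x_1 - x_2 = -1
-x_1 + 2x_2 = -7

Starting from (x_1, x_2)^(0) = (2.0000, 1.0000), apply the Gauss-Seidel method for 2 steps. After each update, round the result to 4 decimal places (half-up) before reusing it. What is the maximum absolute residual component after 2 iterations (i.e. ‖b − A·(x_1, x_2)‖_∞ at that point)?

Iteration 1:
  x_1 = (-1 - (-1)·1.0000) / (5) = 0.0000
  x_2 = (-7 - (-1)·0.0000) / (2) = -3.5000
Iteration 2:
  x_1 = (-1 - (-1)·-3.5000) / (5) = -0.9000
  x_2 = (-7 - (-1)·-0.9000) / (2) = -3.9500
Residual b − A·x = (-0.4500, 0.0000); ∞-norm = 0.4500

0.4500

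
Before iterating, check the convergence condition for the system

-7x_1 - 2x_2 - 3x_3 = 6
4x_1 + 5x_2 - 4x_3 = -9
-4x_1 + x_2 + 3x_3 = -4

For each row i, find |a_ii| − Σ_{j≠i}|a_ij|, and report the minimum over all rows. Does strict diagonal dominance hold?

row 1: |-7| − (2+3) = 2
row 2: |5| − (4+4) = -3
row 3: |3| − (4+1) = -2
minimum over rows = -3 → not strictly diagonally dominant

-3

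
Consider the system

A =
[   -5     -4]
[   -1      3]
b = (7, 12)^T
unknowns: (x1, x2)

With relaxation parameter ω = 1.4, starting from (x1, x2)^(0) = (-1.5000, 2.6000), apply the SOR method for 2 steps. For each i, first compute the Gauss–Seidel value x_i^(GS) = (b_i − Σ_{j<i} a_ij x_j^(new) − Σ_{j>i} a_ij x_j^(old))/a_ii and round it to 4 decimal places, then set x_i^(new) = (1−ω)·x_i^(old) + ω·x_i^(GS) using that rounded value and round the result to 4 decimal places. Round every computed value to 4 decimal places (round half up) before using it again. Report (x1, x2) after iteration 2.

(-3.1255, 3.1149)

Iteration 1:
  x1: GS value = (7 - (-4)·2.6000) / (-5) = -3.4800;  x1 ← (1−ω)·-1.5000 + ω·-3.4800 = -4.2720
  x2: GS value = (12 - (-1)·-4.2720) / (3) = 2.5760;  x2 ← (1−ω)·2.6000 + ω·2.5760 = 2.5664
Iteration 2:
  x1: GS value = (7 - (-4)·2.5664) / (-5) = -3.4531;  x1 ← (1−ω)·-4.2720 + ω·-3.4531 = -3.1255
  x2: GS value = (12 - (-1)·-3.1255) / (3) = 2.9582;  x2 ← (1−ω)·2.5664 + ω·2.9582 = 3.1149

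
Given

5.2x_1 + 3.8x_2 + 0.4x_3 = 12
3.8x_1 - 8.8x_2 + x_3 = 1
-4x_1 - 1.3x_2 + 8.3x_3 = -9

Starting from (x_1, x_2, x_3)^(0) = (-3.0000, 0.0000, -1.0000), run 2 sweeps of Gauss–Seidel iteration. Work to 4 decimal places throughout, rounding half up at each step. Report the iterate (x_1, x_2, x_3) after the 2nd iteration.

(1.7067, 0.6450, -0.1608)

Iteration 1:
  x_1 = (12 - (3.8)·0.0000 - (0.4)·-1.0000) / (5.2) = 2.3846
  x_2 = (1 - (3.8)·2.3846 - (1)·-1.0000) / (-8.8) = 0.8024
  x_3 = (-9 - (-4)·2.3846 - (-1.3)·0.8024) / (8.3) = 0.1905
Iteration 2:
  x_1 = (12 - (3.8)·0.8024 - (0.4)·0.1905) / (5.2) = 1.7067
  x_2 = (1 - (3.8)·1.7067 - (1)·0.1905) / (-8.8) = 0.6450
  x_3 = (-9 - (-4)·1.7067 - (-1.3)·0.6450) / (8.3) = -0.1608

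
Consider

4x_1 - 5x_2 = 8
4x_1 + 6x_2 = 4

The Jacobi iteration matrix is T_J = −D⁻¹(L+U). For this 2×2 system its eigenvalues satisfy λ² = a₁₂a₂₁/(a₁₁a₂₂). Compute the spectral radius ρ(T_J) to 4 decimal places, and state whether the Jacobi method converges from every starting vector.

a₁₂a₂₁/(a₁₁a₂₂) = (-5)·(4) / ((4)·(6)) = -0.833333
ρ = √|-0.833333| = √0.833333 = 0.9129
ρ < 1, so Jacobi converges

0.9129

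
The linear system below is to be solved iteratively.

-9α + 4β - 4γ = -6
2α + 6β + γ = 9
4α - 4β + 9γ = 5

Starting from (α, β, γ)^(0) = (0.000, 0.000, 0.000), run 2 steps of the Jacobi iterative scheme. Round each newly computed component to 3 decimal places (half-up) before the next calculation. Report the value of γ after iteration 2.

0.926

Iteration 1:
  α = (-6 - (4)·0.000 - (-4)·0.000) / (-9) = 0.667
  β = (9 - (2)·0.000 - (1)·0.000) / (6) = 1.500
  γ = (5 - (4)·0.000 - (-4)·0.000) / (9) = 0.556
Iteration 2:
  α = (-6 - (4)·1.500 - (-4)·0.556) / (-9) = 1.086
  β = (9 - (2)·0.667 - (1)·0.556) / (6) = 1.185
  γ = (5 - (4)·0.667 - (-4)·1.500) / (9) = 0.926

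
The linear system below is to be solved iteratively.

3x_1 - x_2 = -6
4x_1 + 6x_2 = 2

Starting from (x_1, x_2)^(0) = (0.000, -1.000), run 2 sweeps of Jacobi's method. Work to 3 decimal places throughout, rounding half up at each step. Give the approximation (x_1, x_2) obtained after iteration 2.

Iteration 1:
  x_1 = (-6 - (-1)·-1.000) / (3) = -2.333
  x_2 = (2 - (4)·0.000) / (6) = 0.333
Iteration 2:
  x_1 = (-6 - (-1)·0.333) / (3) = -1.889
  x_2 = (2 - (4)·-2.333) / (6) = 1.889

(-1.889, 1.889)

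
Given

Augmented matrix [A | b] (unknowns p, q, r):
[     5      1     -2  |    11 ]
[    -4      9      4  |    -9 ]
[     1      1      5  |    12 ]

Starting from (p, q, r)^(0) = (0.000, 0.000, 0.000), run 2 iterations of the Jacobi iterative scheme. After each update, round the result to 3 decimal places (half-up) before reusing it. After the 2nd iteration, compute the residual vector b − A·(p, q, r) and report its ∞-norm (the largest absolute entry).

Iteration 1:
  p = (11 - (1)·0.000 - (-2)·0.000) / (5) = 2.200
  q = (-9 - (-4)·0.000 - (4)·0.000) / (9) = -1.000
  r = (12 - (1)·0.000 - (1)·0.000) / (5) = 2.400
Iteration 2:
  p = (11 - (1)·-1.000 - (-2)·2.400) / (5) = 3.360
  q = (-9 - (-4)·2.200 - (4)·2.400) / (9) = -1.089
  r = (12 - (1)·2.200 - (1)·-1.000) / (5) = 2.160
Residual b − A·x = (-0.391, 5.601, -1.071); ∞-norm = 5.601

5.601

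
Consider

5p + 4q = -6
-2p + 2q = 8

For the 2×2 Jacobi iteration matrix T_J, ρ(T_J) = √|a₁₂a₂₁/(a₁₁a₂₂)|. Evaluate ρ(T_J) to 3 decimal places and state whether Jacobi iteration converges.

0.894

a₁₂a₂₁/(a₁₁a₂₂) = (4)·(-2) / ((5)·(2)) = -0.800000
ρ = √|-0.800000| = √0.800000 = 0.894
ρ < 1, so Jacobi converges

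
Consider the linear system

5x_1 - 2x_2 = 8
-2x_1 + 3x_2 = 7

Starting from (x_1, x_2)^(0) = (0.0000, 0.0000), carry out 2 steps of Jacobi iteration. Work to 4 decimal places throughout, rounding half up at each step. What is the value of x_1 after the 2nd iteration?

2.5333

Iteration 1:
  x_1 = (8 - (-2)·0.0000) / (5) = 1.6000
  x_2 = (7 - (-2)·0.0000) / (3) = 2.3333
Iteration 2:
  x_1 = (8 - (-2)·2.3333) / (5) = 2.5333
  x_2 = (7 - (-2)·1.6000) / (3) = 3.4000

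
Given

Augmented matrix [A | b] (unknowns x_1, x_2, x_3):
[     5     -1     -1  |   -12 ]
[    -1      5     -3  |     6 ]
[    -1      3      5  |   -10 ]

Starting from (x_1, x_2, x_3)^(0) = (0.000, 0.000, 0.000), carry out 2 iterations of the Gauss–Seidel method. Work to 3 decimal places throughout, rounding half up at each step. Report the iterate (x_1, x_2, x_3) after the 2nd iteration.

(-2.838, -1.115, -1.899)

Iteration 1:
  x_1 = (-12 - (-1)·0.000 - (-1)·0.000) / (5) = -2.400
  x_2 = (6 - (-1)·-2.400 - (-3)·0.000) / (5) = 0.720
  x_3 = (-10 - (-1)·-2.400 - (3)·0.720) / (5) = -2.912
Iteration 2:
  x_1 = (-12 - (-1)·0.720 - (-1)·-2.912) / (5) = -2.838
  x_2 = (6 - (-1)·-2.838 - (-3)·-2.912) / (5) = -1.115
  x_3 = (-10 - (-1)·-2.838 - (3)·-1.115) / (5) = -1.899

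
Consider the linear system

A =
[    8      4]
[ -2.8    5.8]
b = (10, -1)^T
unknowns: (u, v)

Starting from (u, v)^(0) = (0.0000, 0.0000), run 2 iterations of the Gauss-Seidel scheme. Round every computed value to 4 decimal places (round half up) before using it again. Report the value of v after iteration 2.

Iteration 1:
  u = (10 - (4)·0.0000) / (8) = 1.2500
  v = (-1 - (-2.8)·1.2500) / (5.8) = 0.4310
Iteration 2:
  u = (10 - (4)·0.4310) / (8) = 1.0345
  v = (-1 - (-2.8)·1.0345) / (5.8) = 0.3270

0.3270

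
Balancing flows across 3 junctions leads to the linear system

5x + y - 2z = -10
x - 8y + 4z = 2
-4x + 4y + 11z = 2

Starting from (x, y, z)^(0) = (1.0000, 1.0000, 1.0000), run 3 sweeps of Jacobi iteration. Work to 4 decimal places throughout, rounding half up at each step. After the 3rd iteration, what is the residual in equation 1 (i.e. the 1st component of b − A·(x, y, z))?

0.8256

Iteration 1:
  x = (-10 - (1)·1.0000 - (-2)·1.0000) / (5) = -1.8000
  y = (2 - (1)·1.0000 - (4)·1.0000) / (-8) = 0.3750
  z = (2 - (-4)·1.0000 - (4)·1.0000) / (11) = 0.1818
Iteration 2:
  x = (-10 - (1)·0.3750 - (-2)·0.1818) / (5) = -2.0023
  y = (2 - (1)·-1.8000 - (4)·0.1818) / (-8) = -0.3841
  z = (2 - (-4)·-1.8000 - (4)·0.3750) / (11) = -0.6091
Iteration 3:
  x = (-10 - (1)·-0.3841 - (-2)·-0.6091) / (5) = -2.1668
  y = (2 - (1)·-2.0023 - (4)·-0.6091) / (-8) = -0.8048
  z = (2 - (-4)·-2.0023 - (4)·-0.3841) / (11) = -0.4066
Residual b − A·x = (0.8256, -0.6452, 1.0246)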